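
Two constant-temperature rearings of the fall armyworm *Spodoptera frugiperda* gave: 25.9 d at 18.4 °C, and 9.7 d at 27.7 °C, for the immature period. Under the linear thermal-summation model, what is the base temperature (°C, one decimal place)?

12.8 °C

Linear rate model ⇒ the product D·(T − T_b) is constant across temperatures.
25.9·(18.4 − T_b) = 9.7·(27.7 − T_b)
T_b = (25.9·18.4 − 9.7·27.7) / (25.9 − 9.7) = 207.87 / 16.2 = 12.831 °C ≈ 12.8 °C.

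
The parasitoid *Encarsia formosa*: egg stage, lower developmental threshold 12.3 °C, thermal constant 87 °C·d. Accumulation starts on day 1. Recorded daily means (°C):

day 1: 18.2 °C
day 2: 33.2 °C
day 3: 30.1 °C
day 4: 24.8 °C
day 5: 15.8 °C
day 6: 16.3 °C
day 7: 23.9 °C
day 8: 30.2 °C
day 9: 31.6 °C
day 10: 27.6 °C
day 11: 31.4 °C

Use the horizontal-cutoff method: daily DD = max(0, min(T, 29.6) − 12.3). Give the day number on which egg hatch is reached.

Daily DD above 12.3 °C (capped at 17.3): 5.9, 17.3, 17.3, 12.5, 3.5, 4.0, 11.6, 17.3, 17.3, 15.3, 17.3.
Cumulative: 5.9, 23.2, 40.5, 53.0, 56.5, 60.5, 72.1, 89.4, 106.7, 122.0, 139.3.
The total first reaches 87 DD on day 8.

day 8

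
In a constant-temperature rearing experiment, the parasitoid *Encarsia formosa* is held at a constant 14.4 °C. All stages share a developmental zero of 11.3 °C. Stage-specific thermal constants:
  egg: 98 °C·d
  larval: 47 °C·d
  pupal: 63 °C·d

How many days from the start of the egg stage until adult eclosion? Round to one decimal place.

Daily accumulation at 14.4 °C = 14.4 − 11.3 = 3.1 DD/day.
Total K = 98 + 47 + 63 = 208 DD.
Total duration = 208 / 3.1 = 67.097 ≈ 67.1 days.

67.1 days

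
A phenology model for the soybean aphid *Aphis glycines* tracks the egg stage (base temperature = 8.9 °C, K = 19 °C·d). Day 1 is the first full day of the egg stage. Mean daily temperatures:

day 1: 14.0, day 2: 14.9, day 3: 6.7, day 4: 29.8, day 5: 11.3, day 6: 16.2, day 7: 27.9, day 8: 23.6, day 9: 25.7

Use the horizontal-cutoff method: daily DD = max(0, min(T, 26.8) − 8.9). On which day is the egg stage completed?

day 4

Daily DD above 8.9 °C (capped at 17.9): 5.1, 6.0, 0.0, 17.9, 2.4, 7.3, 17.9, 14.7, 16.8.
Cumulative: 5.1, 11.1, 11.1, 29.0, 31.4, 38.7, 56.6, 71.3, 88.1.
The total first reaches 19 DD on day 4.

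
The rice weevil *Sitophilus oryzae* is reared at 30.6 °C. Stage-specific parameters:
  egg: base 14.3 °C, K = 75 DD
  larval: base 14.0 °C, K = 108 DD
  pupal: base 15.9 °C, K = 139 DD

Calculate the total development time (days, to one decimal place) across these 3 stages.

egg: 75 / (30.6 − 14.3) = 75 / 16.3 = 4.601 d.
larval: 108 / (30.6 − 14.0) = 108 / 16.6 = 6.506 d.
pupal: 139 / (30.6 − 15.9) = 139 / 14.7 = 9.456 d.
Sum = 20.563 ≈ 20.6 days.

20.6 days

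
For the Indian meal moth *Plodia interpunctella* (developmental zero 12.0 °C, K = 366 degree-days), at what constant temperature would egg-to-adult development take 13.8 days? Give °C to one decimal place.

38.5 °C

Required daily accumulation = 366 / 13.8 = 26.522 DD/day.
T = T_base + 26.522 = 12.0 + 26.522 = 38.522 ≈ 38.5 °C.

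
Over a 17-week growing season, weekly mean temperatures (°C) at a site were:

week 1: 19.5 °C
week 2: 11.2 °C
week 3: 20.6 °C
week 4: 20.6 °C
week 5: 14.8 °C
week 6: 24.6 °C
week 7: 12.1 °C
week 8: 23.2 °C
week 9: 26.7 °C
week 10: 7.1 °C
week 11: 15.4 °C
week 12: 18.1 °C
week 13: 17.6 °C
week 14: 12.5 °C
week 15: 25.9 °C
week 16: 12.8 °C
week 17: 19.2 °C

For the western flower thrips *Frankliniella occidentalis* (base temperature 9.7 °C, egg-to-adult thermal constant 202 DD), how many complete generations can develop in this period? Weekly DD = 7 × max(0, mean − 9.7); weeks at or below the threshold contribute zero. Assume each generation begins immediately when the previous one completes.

4 generations

Weekly DD (7 × max(0, T̄ − 9.7)): 68.6, 10.5, 76.3, 76.3, 35.7, 104.3, 16.8, 94.5, 119.0, 0.0, 39.9, 58.8, 55.3, 19.6, 113.4, 21.7, 66.5.
Season total = 977.2 DD.
Complete generations = ⌊977.2 / 202⌋ = 4.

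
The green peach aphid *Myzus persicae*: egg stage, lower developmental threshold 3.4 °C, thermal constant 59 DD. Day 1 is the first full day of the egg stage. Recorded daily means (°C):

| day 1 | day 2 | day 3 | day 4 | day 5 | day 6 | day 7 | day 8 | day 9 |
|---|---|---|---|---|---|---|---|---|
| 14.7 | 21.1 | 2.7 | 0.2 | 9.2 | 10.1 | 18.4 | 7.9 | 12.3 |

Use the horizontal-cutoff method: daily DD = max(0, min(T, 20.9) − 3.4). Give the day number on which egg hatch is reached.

Daily DD above 3.4 °C (capped at 17.5): 11.3, 17.5, 0.0, 0.0, 5.8, 6.7, 15.0, 4.5, 8.9.
Cumulative: 11.3, 28.8, 28.8, 28.8, 34.6, 41.3, 56.3, 60.8, 69.7.
The total first reaches 59 DD on day 8.

day 8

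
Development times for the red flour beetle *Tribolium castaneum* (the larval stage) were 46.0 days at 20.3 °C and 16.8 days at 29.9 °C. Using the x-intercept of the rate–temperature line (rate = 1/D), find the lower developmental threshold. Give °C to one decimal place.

Equal thermal constants: D₁(T₁ − T_b) = D₂(T₂ − T_b).
46.0·(20.3 − T_b) = 16.8·(29.9 − T_b)
T_b = (46.0·20.3 − 16.8·29.9) / (46.0 − 16.8) = 431.48 / 29.2 = 14.777 °C ≈ 14.8 °C.

14.8 °C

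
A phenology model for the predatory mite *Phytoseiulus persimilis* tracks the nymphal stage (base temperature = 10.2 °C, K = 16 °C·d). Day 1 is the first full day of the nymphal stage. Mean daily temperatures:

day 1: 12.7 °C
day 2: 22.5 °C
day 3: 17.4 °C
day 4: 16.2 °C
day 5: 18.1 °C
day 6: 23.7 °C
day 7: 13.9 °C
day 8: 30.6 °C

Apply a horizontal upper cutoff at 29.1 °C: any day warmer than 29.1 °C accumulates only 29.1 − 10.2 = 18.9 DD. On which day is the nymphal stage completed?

day 3

Daily DD above 10.2 °C (capped at 18.9): 2.5, 12.3, 7.2, 6.0, 7.9, 13.5, 3.7, 18.9.
Cumulative: 2.5, 14.8, 22.0, 28.0, 35.9, 49.4, 53.1, 72.0.
The total first reaches 16 DD on day 3.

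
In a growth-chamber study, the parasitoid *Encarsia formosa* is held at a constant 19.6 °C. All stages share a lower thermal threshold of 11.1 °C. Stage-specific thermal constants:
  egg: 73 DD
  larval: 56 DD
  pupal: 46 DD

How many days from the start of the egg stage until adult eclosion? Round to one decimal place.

20.6 days

Daily accumulation at 19.6 °C = 19.6 − 11.1 = 8.5 DD/day.
Total K = 73 + 56 + 46 = 175 DD.
Total duration = 175 / 8.5 = 20.588 ≈ 20.6 days.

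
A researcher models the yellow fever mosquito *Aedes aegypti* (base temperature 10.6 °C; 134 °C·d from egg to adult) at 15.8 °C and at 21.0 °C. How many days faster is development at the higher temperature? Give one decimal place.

12.9 days

At 15.8 °C: 134 / (15.8 − 10.6) = 134 / 5.2 = 25.769 d.
At 21.0 °C: 134 / (21.0 − 10.6) = 134 / 10.4 = 12.885 d.
Difference = |25.769 − 12.885| = 12.885 ≈ 12.9 days.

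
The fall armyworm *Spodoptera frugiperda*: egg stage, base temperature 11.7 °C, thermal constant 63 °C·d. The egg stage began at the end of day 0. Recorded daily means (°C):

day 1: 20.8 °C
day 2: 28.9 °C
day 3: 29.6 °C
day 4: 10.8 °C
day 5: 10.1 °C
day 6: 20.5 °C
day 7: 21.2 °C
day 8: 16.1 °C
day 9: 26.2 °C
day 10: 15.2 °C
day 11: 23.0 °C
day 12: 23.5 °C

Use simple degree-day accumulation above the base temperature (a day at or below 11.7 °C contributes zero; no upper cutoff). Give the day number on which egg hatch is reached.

Daily DD above 11.7 °C: 9.1, 17.2, 17.9, 0.0, 0.0, 8.8, 9.5, 4.4, 14.5, 3.5, 11.3, 11.8.
Cumulative: 9.1, 26.3, 44.2, 44.2, 44.2, 53.0, 62.5, 66.9, 81.4, 84.9, 96.2, 108.0.
The total first reaches 63 DD on day 8.

day 8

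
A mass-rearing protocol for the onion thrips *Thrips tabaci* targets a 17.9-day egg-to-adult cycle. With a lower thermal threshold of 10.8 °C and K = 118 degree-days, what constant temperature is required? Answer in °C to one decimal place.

17.4 °C

Required daily accumulation = 118 / 17.9 = 6.592 DD/day.
T = T_base + 6.592 = 10.8 + 6.592 = 17.392 ≈ 17.4 °C.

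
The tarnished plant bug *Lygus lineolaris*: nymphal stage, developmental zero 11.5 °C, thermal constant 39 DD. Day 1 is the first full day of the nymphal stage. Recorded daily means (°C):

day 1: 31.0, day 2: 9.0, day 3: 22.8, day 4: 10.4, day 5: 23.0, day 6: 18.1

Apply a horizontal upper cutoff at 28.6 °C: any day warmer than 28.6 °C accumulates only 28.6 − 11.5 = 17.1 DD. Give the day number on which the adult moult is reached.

day 5

Daily DD above 11.5 °C (capped at 17.1): 17.1, 0.0, 11.3, 0.0, 11.5, 6.6.
Cumulative: 17.1, 17.1, 28.4, 28.4, 39.9, 46.5.
The total first reaches 39 DD on day 5.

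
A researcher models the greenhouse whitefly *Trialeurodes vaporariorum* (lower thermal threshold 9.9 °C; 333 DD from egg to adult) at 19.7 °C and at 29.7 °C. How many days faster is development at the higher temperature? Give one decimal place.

At 19.7 °C: 333 / (19.7 − 9.9) = 333 / 9.8 = 33.980 d.
At 29.7 °C: 333 / (29.7 − 9.9) = 333 / 19.8 = 16.818 d.
Difference = |33.980 − 16.818| = 17.161 ≈ 17.2 days.

17.2 days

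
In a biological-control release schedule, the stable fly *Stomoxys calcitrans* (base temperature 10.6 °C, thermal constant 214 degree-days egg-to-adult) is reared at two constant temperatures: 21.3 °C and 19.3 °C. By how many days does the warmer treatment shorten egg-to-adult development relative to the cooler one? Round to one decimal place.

4.6 days

At 21.3 °C: 214 / (21.3 − 10.6) = 214 / 10.7 = 20.000 d.
At 19.3 °C: 214 / (19.3 − 10.6) = 214 / 8.7 = 24.598 d.
Difference = |20.000 − 24.598| = 4.598 ≈ 4.6 days.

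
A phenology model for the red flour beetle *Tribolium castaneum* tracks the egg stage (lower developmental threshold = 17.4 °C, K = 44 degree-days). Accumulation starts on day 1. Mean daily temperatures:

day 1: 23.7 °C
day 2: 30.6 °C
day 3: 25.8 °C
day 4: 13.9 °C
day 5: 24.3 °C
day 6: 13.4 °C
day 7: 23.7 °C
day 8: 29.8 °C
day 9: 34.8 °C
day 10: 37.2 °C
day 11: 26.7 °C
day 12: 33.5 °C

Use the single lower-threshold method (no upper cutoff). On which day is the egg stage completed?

day 8

Daily DD above 17.4 °C: 6.3, 13.2, 8.4, 0.0, 6.9, 0.0, 6.3, 12.4, 17.4, 19.8, 9.3, 16.1.
Cumulative: 6.3, 19.5, 27.9, 27.9, 34.8, 34.8, 41.1, 53.5, 70.9, 90.7, 100.0, 116.1.
The total first reaches 44 DD on day 8.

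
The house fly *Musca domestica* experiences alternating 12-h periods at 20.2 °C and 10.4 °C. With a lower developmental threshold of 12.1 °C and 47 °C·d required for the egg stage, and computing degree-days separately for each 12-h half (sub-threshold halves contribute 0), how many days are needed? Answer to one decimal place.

Day half: max(0, 20.2 − 12.1) × 0.5 = 8.1 × 0.5 = 4.05 DD.
Night half: max(0, 10.4 − 12.1) × 0.5 = 0.0 × 0.5 = 0.00 DD.
Per 24 h: 4.05 DD/day.
Duration = 47 / 4.05 = 11.605 ≈ 11.6 days.

11.6 days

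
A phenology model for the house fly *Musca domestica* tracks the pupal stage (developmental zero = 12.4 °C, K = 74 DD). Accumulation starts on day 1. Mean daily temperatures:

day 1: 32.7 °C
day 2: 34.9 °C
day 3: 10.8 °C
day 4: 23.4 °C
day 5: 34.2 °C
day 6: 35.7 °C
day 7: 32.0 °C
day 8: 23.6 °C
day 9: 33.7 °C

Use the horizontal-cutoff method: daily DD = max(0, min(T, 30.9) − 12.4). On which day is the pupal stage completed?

day 6

Daily DD above 12.4 °C (capped at 18.5): 18.5, 18.5, 0.0, 11.0, 18.5, 18.5, 18.5, 11.2, 18.5.
Cumulative: 18.5, 37.0, 37.0, 48.0, 66.5, 85.0, 103.5, 114.7, 133.2.
The total first reaches 74 DD on day 6.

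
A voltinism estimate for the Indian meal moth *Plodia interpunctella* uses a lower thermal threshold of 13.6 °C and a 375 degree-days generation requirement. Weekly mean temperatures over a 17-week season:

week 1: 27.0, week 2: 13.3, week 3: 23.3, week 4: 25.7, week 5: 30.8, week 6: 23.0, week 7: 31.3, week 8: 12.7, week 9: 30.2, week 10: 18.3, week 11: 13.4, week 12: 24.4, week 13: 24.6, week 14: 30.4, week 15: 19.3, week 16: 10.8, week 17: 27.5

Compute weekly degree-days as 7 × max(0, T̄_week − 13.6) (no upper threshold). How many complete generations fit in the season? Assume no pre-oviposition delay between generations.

2 generations

Weekly DD (7 × max(0, T̄ − 13.6)): 93.8, 0.0, 67.9, 84.7, 120.4, 65.8, 123.9, 0.0, 116.2, 32.9, 0.0, 75.6, 77.0, 117.6, 39.9, 0.0, 97.3.
Season total = 1113.0 DD.
Complete generations = ⌊1113.0 / 375⌋ = 2.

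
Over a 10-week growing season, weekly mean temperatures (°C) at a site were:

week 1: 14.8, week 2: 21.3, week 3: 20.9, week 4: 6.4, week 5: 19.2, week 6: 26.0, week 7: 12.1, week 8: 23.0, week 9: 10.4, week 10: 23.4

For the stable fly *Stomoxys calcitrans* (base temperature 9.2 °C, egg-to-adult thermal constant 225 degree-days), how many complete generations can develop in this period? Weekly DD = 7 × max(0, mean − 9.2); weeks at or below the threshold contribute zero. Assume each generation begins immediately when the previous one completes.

Weekly DD (7 × max(0, T̄ − 9.2)): 39.2, 84.7, 81.9, 0.0, 70.0, 117.6, 20.3, 96.6, 8.4, 99.4.
Season total = 618.1 DD.
Complete generations = ⌊618.1 / 225⌋ = 2.

2 generations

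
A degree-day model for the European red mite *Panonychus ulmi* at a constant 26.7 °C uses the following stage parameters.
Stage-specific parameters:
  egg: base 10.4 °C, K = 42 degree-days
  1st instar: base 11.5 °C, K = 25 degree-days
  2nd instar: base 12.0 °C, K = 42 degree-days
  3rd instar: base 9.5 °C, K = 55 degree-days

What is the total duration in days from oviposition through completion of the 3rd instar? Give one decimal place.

egg: 42 / (26.7 − 10.4) = 42 / 16.3 = 2.577 d.
1st instar: 25 / (26.7 − 11.5) = 25 / 15.2 = 1.645 d.
2nd instar: 42 / (26.7 − 12.0) = 42 / 14.7 = 2.857 d.
3rd instar: 55 / (26.7 − 9.5) = 55 / 17.2 = 3.198 d.
Sum = 10.276 ≈ 10.3 days.

10.3 days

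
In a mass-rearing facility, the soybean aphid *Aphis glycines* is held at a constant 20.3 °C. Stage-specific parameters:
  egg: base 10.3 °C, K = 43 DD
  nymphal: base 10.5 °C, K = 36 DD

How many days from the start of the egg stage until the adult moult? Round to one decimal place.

8.0 days

egg: 43 / (20.3 − 10.3) = 43 / 10.0 = 4.300 d.
nymphal: 36 / (20.3 − 10.5) = 36 / 9.8 = 3.673 d.
Sum = 7.973 ≈ 8.0 days.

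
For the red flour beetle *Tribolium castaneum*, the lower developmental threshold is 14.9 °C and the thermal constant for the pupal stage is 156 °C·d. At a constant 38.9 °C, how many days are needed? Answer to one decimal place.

6.5 days

Daily accumulation = 38.9 − 14.9 = 24.0 DD/day.
Duration = 156 / 24.0 = 6.500 ≈ 6.5 days.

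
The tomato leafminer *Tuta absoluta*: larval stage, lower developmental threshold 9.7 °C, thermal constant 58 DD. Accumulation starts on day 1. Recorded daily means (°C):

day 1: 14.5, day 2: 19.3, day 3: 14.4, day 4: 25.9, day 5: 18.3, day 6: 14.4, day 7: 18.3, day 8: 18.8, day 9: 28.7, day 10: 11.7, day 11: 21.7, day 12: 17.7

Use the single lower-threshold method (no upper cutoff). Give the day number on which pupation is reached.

day 8

Daily DD above 9.7 °C: 4.8, 9.6, 4.7, 16.2, 8.6, 4.7, 8.6, 9.1, 19.0, 2.0, 12.0, 8.0.
Cumulative: 4.8, 14.4, 19.1, 35.3, 43.9, 48.6, 57.2, 66.3, 85.3, 87.3, 99.3, 107.3.
The total first reaches 58 DD on day 8.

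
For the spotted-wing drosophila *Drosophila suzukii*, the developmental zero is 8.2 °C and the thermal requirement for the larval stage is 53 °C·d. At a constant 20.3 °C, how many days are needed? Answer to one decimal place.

Daily accumulation = 20.3 − 8.2 = 12.1 DD/day.
Duration = 53 / 12.1 = 4.380 ≈ 4.4 days.

4.4 days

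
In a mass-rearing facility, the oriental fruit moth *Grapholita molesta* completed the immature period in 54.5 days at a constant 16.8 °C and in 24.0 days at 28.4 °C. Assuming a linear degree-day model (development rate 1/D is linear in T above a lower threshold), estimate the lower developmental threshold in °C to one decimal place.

7.7 °C

Equal thermal constants: D₁(T₁ − T_b) = D₂(T₂ − T_b).
54.5·(16.8 − T_b) = 24.0·(28.4 − T_b)
T_b = (54.5·16.8 − 24.0·28.4) / (54.5 − 24.0) = 234.00 / 30.5 = 7.672 °C ≈ 7.7 °C.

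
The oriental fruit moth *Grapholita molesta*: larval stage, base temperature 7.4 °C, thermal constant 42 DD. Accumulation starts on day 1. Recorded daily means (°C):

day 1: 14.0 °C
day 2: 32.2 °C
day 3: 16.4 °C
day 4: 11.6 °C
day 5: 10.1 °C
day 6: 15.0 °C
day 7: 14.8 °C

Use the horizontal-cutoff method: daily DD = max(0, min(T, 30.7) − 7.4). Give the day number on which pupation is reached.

day 4

Daily DD above 7.4 °C (capped at 23.3): 6.6, 23.3, 9.0, 4.2, 2.7, 7.6, 7.4.
Cumulative: 6.6, 29.9, 38.9, 43.1, 45.8, 53.4, 60.8.
The total first reaches 42 DD on day 4.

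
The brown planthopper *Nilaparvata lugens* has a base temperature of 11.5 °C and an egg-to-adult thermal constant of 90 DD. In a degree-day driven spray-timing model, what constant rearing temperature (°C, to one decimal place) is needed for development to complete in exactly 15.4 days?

Required daily accumulation = 90 / 15.4 = 5.844 DD/day.
T = T_base + 5.844 = 11.5 + 5.844 = 17.344 ≈ 17.3 °C.

17.3 °C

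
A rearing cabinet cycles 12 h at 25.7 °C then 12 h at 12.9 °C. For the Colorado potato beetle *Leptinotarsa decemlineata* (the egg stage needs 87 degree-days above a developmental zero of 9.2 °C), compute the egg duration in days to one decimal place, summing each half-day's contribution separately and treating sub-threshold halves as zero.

Day half: max(0, 25.7 − 9.2) × 0.5 = 16.5 × 0.5 = 8.25 DD.
Night half: max(0, 12.9 − 9.2) × 0.5 = 3.7 × 0.5 = 1.85 DD.
Per 24 h: 10.10 DD/day.
Duration = 87 / 10.10 = 8.614 ≈ 8.6 days.

8.6 days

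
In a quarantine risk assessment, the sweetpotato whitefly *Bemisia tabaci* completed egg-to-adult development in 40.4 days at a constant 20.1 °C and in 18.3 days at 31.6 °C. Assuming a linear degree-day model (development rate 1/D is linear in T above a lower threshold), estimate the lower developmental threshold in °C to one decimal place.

Under the model K = D·(T − T_b), so D₁·(T₁ − T_b) = D₂·(T₂ − T_b).
40.4·(20.1 − T_b) = 18.3·(31.6 − T_b)
T_b = (40.4·20.1 − 18.3·31.6) / (40.4 − 18.3) = 233.76 / 22.1 = 10.577 °C ≈ 10.6 °C.

10.6 °C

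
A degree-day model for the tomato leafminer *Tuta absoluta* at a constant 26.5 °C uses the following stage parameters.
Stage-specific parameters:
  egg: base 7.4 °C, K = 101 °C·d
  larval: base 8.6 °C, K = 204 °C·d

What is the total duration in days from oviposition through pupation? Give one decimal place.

16.7 days

egg: 101 / (26.5 − 7.4) = 101 / 19.1 = 5.288 d.
larval: 204 / (26.5 − 8.6) = 204 / 17.9 = 11.397 d.
Sum = 16.685 ≈ 16.7 days.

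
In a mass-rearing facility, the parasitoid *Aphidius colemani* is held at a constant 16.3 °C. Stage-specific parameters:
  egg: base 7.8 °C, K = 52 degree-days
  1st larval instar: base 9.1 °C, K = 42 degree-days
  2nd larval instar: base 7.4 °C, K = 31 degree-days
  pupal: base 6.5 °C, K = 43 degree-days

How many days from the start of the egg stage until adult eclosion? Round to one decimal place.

19.8 days

egg: 52 / (16.3 − 7.8) = 52 / 8.5 = 6.118 d.
1st larval instar: 42 / (16.3 − 9.1) = 42 / 7.2 = 5.833 d.
2nd larval instar: 31 / (16.3 − 7.4) = 31 / 8.9 = 3.483 d.
pupal: 43 / (16.3 − 6.5) = 43 / 9.8 = 4.388 d.
Sum = 19.822 ≈ 19.8 days.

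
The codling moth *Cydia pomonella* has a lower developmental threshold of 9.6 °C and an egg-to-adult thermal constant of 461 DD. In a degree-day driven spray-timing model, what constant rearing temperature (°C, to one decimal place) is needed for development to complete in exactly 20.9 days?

Required daily accumulation = 461 / 20.9 = 22.057 DD/day.
T = T_base + 22.057 = 9.6 + 22.057 = 31.657 ≈ 31.7 °C.

31.7 °C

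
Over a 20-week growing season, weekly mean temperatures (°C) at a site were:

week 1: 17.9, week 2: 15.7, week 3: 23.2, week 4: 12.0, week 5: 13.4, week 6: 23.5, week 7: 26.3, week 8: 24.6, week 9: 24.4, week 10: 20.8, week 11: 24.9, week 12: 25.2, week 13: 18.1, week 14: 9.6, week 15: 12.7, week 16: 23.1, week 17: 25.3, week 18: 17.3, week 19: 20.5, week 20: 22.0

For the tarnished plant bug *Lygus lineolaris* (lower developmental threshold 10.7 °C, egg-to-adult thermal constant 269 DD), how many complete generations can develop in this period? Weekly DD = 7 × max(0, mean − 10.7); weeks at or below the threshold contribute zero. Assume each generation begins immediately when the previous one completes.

4 generations

Weekly DD (7 × max(0, T̄ − 10.7)): 50.4, 35.0, 87.5, 9.1, 18.9, 89.6, 109.2, 97.3, 95.9, 70.7, 99.4, 101.5, 51.8, 0.0, 14.0, 86.8, 102.2, 46.2, 68.6, 79.1.
Season total = 1313.2 DD.
Complete generations = ⌊1313.2 / 269⌋ = 4.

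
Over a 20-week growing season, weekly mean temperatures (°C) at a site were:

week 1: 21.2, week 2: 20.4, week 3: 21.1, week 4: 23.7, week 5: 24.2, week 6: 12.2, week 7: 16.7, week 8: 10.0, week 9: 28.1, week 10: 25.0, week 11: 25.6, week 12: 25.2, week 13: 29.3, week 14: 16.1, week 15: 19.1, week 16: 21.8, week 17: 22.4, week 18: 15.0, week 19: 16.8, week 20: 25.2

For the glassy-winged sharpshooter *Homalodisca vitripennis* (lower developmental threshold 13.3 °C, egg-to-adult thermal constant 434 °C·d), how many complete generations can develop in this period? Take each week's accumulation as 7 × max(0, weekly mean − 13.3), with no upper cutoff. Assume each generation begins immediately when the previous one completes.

Weekly DD (7 × max(0, T̄ − 13.3)): 55.3, 49.7, 54.6, 72.8, 76.3, 0.0, 23.8, 0.0, 103.6, 81.9, 86.1, 83.3, 112.0, 19.6, 40.6, 59.5, 63.7, 11.9, 24.5, 83.3.
Season total = 1102.5 DD.
Complete generations = ⌊1102.5 / 434⌋ = 2.

2 generations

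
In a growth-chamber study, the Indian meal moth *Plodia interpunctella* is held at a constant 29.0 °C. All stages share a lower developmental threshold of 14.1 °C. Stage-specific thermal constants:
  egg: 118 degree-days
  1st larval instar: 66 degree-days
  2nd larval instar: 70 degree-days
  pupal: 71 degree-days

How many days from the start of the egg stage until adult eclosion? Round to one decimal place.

21.8 days

Daily accumulation at 29.0 °C = 29.0 − 14.1 = 14.9 DD/day.
Total K = 118 + 66 + 70 + 71 = 325 DD.
Total duration = 325 / 14.9 = 21.812 ≈ 21.8 days.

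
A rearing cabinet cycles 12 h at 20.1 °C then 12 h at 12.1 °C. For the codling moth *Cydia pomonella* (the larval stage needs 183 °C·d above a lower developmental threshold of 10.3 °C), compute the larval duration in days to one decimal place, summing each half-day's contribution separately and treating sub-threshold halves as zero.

Day half: max(0, 20.1 − 10.3) × 0.5 = 9.8 × 0.5 = 4.90 DD.
Night half: max(0, 12.1 − 10.3) × 0.5 = 1.8 × 0.5 = 0.90 DD.
Per 24 h: 5.80 DD/day.
Duration = 183 / 5.80 = 31.552 ≈ 31.6 days.

31.6 days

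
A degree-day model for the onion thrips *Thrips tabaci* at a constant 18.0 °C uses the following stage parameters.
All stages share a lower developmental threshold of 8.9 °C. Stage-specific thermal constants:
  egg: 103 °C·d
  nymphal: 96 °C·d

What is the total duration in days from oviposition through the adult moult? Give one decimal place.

Daily accumulation at 18.0 °C = 18.0 − 8.9 = 9.1 DD/day.
Total K = 103 + 96 = 199 DD.
Total duration = 199 / 9.1 = 21.868 ≈ 21.9 days.

21.9 days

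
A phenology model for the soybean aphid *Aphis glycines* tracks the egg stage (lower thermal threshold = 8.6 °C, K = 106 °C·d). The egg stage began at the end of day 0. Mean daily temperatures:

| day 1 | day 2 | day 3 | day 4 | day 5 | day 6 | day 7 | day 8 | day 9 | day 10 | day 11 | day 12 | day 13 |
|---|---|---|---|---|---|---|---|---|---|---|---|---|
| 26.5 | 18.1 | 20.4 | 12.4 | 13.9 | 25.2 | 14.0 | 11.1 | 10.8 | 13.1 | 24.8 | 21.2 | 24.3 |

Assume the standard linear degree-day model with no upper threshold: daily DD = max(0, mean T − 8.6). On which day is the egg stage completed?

Daily DD above 8.6 °C: 17.9, 9.5, 11.8, 3.8, 5.3, 16.6, 5.4, 2.5, 2.2, 4.5, 16.2, 12.6, 15.7.
Cumulative: 17.9, 27.4, 39.2, 43.0, 48.3, 64.9, 70.3, 72.8, 75.0, 79.5, 95.7, 108.3, 124.0.
The total first reaches 106 DD on day 12.

day 12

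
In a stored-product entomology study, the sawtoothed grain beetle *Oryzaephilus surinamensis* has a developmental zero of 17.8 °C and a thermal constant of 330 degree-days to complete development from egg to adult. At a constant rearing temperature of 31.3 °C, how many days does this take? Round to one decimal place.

Daily accumulation = 31.3 − 17.8 = 13.5 DD/day.
Duration = 330 / 13.5 = 24.444 ≈ 24.4 days.

24.4 days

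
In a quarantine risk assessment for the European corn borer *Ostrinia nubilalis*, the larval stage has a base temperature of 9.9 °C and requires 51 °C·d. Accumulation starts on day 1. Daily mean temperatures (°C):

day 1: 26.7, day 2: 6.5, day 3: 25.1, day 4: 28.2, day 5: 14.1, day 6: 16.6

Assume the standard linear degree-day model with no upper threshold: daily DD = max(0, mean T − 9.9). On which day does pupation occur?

Daily DD above 9.9 °C: 16.8, 0.0, 15.2, 18.3, 4.2, 6.7.
Cumulative: 16.8, 16.8, 32.0, 50.3, 54.5, 61.2.
The total first reaches 51 DD on day 5.

day 5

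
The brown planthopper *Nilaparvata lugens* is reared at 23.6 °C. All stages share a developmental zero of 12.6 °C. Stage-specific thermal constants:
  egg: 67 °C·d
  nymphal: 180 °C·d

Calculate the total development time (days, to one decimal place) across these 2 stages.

22.5 days

Daily accumulation at 23.6 °C = 23.6 − 12.6 = 11.0 DD/day.
Total K = 67 + 180 = 247 DD.
Total duration = 247 / 11.0 = 22.455 ≈ 22.5 days.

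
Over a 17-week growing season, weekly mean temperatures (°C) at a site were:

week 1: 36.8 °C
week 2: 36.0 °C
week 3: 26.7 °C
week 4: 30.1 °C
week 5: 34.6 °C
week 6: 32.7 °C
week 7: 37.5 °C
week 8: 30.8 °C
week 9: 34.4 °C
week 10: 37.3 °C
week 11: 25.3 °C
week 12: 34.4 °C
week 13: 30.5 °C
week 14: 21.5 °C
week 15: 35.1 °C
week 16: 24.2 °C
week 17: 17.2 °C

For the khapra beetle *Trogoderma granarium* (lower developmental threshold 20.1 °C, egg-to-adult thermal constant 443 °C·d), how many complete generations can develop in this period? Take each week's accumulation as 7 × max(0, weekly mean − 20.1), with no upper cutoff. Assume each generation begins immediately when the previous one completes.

Weekly DD (7 × max(0, T̄ − 20.1)): 116.9, 111.3, 46.2, 70.0, 101.5, 88.2, 121.8, 74.9, 100.1, 120.4, 36.4, 100.1, 72.8, 9.8, 105.0, 28.7, 0.0.
Season total = 1304.1 DD.
Complete generations = ⌊1304.1 / 443⌋ = 2.

2 generations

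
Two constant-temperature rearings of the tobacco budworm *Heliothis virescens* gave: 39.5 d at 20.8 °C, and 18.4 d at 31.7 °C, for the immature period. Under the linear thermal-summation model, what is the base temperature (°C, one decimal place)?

Equal thermal constants: D₁(T₁ − T_b) = D₂(T₂ − T_b).
39.5·(20.8 − T_b) = 18.4·(31.7 − T_b)
T_b = (39.5·20.8 − 18.4·31.7) / (39.5 − 18.4) = 238.32 / 21.1 = 11.295 °C ≈ 11.3 °C.

11.3 °C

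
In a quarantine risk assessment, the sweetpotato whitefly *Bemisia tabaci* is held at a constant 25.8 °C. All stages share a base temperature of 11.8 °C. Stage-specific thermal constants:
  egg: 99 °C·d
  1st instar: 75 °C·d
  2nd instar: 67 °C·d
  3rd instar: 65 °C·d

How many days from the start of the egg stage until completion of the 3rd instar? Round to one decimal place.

Daily accumulation at 25.8 °C = 25.8 − 11.8 = 14.0 DD/day.
Total K = 99 + 75 + 67 + 65 = 306 DD.
Total duration = 306 / 14.0 = 21.857 ≈ 21.9 days.

21.9 days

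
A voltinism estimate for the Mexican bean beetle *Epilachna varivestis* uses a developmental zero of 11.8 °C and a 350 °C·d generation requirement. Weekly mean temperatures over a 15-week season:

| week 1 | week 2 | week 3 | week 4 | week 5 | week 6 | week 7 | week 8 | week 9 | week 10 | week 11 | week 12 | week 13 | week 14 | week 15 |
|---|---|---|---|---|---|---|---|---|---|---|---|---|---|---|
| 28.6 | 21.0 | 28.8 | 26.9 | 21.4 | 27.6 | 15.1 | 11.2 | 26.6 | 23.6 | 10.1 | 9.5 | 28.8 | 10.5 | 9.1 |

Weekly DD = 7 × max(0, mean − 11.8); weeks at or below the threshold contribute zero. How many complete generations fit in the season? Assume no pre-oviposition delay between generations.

Weekly DD (7 × max(0, T̄ − 11.8)): 117.6, 64.4, 119.0, 105.7, 67.2, 110.6, 23.1, 0.0, 103.6, 82.6, 0.0, 0.0, 119.0, 0.0, 0.0.
Season total = 912.8 DD.
Complete generations = ⌊912.8 / 350⌋ = 2.

2 generations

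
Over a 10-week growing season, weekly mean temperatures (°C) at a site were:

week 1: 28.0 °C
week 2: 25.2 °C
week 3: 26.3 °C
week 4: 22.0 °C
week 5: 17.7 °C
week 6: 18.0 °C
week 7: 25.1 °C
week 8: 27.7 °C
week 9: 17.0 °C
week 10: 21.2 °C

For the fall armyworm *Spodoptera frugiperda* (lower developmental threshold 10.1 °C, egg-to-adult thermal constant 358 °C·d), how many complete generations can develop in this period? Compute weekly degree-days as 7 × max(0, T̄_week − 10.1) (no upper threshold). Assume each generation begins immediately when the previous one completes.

Weekly DD (7 × max(0, T̄ − 10.1)): 125.3, 105.7, 113.4, 83.3, 53.2, 55.3, 105.0, 123.2, 48.3, 77.7.
Season total = 890.4 DD.
Complete generations = ⌊890.4 / 358⌋ = 2.

2 generations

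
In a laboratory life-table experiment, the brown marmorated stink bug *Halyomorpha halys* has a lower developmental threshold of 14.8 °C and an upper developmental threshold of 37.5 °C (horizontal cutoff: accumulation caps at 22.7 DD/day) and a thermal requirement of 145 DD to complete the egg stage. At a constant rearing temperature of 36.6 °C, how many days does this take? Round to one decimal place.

Daily accumulation = 36.6 − 14.8 = 21.8 DD/day.
Duration = 145 / 21.8 = 6.651 ≈ 6.7 days.

6.7 days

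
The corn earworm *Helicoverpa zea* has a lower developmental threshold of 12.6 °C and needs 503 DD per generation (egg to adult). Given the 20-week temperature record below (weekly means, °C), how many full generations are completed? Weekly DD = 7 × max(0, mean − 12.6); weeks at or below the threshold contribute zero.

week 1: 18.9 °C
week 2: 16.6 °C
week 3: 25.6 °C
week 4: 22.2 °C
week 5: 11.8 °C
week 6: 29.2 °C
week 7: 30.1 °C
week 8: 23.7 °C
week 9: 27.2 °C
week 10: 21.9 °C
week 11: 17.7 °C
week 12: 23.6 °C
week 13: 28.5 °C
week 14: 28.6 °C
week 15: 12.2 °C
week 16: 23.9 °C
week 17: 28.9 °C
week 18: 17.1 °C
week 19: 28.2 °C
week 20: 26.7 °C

2 generations

Weekly DD (7 × max(0, T̄ − 12.6)): 44.1, 28.0, 91.0, 67.2, 0.0, 116.2, 122.5, 77.7, 102.2, 65.1, 35.7, 77.0, 111.3, 112.0, 0.0, 79.1, 114.1, 31.5, 109.2, 98.7.
Season total = 1482.6 DD.
Complete generations = ⌊1482.6 / 503⌋ = 2.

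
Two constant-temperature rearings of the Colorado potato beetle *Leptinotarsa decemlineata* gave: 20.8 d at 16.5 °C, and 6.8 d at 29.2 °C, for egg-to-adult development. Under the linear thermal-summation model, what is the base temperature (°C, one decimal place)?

10.3 °C

Linear rate model ⇒ the product D·(T − T_b) is constant across temperatures.
20.8·(16.5 − T_b) = 6.8·(29.2 − T_b)
T_b = (20.8·16.5 − 6.8·29.2) / (20.8 − 6.8) = 144.64 / 14.0 = 10.331 °C ≈ 10.3 °C.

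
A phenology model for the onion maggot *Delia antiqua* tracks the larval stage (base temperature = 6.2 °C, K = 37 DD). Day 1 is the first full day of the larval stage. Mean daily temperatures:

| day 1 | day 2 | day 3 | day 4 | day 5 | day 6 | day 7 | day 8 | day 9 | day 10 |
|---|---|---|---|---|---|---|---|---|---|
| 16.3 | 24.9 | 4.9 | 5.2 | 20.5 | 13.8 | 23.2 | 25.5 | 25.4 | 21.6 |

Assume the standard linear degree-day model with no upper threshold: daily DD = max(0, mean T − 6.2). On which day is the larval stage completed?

Daily DD above 6.2 °C: 10.1, 18.7, 0.0, 0.0, 14.3, 7.6, 17.0, 19.3, 19.2, 15.4.
Cumulative: 10.1, 28.8, 28.8, 28.8, 43.1, 50.7, 67.7, 87.0, 106.2, 121.6.
The total first reaches 37 DD on day 5.

day 5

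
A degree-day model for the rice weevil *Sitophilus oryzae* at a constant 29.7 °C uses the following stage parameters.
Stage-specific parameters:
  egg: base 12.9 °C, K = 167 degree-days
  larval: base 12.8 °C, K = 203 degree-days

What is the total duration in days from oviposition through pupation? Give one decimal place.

22.0 days

egg: 167 / (29.7 − 12.9) = 167 / 16.8 = 9.940 d.
larval: 203 / (29.7 − 12.8) = 203 / 16.9 = 12.012 d.
Sum = 21.952 ≈ 22.0 days.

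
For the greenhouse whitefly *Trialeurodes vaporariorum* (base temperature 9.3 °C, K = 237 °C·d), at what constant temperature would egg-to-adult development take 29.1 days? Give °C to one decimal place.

17.4 °C

Required daily accumulation = 237 / 29.1 = 8.144 DD/day.
T = T_base + 8.144 = 9.3 + 8.144 = 17.444 ≈ 17.4 °C.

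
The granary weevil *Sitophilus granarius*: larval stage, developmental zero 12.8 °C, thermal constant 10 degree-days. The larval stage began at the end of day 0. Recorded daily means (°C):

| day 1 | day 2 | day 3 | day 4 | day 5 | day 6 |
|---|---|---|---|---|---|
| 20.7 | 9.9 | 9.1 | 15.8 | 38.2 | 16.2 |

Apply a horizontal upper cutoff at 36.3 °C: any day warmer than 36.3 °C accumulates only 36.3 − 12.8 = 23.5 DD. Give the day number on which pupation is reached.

day 4

Daily DD above 12.8 °C (capped at 23.5): 7.9, 0.0, 0.0, 3.0, 23.5, 3.4.
Cumulative: 7.9, 7.9, 7.9, 10.9, 34.4, 37.8.
The total first reaches 10 DD on day 4.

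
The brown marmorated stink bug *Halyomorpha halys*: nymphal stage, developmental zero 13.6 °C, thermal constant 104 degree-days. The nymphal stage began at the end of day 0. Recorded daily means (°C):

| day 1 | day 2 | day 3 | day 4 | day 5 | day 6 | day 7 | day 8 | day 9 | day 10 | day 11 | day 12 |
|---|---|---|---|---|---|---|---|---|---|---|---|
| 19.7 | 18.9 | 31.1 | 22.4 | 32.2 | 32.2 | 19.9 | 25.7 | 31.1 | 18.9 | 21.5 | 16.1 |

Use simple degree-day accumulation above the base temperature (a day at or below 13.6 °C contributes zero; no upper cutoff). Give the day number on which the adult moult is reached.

day 9

Daily DD above 13.6 °C: 6.1, 5.3, 17.5, 8.8, 18.6, 18.6, 6.3, 12.1, 17.5, 5.3, 7.9, 2.5.
Cumulative: 6.1, 11.4, 28.9, 37.7, 56.3, 74.9, 81.2, 93.3, 110.8, 116.1, 124.0, 126.5.
The total first reaches 104 DD on day 9.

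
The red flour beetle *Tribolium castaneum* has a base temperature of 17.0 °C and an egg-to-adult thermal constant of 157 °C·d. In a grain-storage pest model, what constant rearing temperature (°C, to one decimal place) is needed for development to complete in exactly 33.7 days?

Required daily accumulation = 157 / 33.7 = 4.659 DD/day.
T = T_base + 4.659 = 17.0 + 4.659 = 21.659 ≈ 21.7 °C.

21.7 °C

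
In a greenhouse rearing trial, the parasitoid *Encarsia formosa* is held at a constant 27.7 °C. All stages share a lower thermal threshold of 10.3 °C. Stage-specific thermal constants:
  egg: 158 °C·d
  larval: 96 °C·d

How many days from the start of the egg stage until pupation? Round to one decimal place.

14.6 days

Daily accumulation at 27.7 °C = 27.7 − 10.3 = 17.4 DD/day.
Total K = 158 + 96 = 254 DD.
Total duration = 254 / 17.4 = 14.598 ≈ 14.6 days.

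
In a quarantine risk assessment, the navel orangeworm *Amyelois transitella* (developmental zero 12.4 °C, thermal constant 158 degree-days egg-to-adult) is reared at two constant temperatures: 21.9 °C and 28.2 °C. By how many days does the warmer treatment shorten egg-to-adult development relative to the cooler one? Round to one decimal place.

6.6 days

At 21.9 °C: 158 / (21.9 − 12.4) = 158 / 9.5 = 16.632 d.
At 28.2 °C: 158 / (28.2 − 12.4) = 158 / 15.8 = 10.000 d.
Difference = |16.632 − 10.000| = 6.632 ≈ 6.6 days.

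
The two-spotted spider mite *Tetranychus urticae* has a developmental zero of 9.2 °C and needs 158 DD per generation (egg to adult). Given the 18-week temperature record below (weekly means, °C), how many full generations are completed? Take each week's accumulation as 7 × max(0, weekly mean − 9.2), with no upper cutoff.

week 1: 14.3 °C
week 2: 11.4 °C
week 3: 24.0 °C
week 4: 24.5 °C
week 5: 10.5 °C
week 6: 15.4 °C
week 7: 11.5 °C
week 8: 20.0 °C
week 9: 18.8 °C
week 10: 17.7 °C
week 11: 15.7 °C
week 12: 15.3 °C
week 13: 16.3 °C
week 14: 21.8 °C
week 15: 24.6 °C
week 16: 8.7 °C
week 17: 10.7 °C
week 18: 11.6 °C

5 generations

Weekly DD (7 × max(0, T̄ − 9.2)): 35.7, 15.4, 103.6, 107.1, 9.1, 43.4, 16.1, 75.6, 67.2, 59.5, 45.5, 42.7, 49.7, 88.2, 107.8, 0.0, 10.5, 16.8.
Season total = 893.9 DD.
Complete generations = ⌊893.9 / 158⌋ = 5.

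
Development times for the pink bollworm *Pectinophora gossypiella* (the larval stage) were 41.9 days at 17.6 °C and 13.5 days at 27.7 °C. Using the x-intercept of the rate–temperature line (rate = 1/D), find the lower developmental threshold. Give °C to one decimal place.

12.8 °C

Linear rate model ⇒ the product D·(T − T_b) is constant across temperatures.
41.9·(17.6 − T_b) = 13.5·(27.7 − T_b)
T_b = (41.9·17.6 − 13.5·27.7) / (41.9 − 13.5) = 363.49 / 28.4 = 12.799 °C ≈ 12.8 °C.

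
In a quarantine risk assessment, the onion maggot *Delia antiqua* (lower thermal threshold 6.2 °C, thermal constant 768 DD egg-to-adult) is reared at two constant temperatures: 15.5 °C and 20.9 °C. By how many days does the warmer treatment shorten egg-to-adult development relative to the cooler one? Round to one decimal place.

At 15.5 °C: 768 / (15.5 − 6.2) = 768 / 9.3 = 82.581 d.
At 20.9 °C: 768 / (20.9 − 6.2) = 768 / 14.7 = 52.245 d.
Difference = |82.581 − 52.245| = 30.336 ≈ 30.3 days.

30.3 days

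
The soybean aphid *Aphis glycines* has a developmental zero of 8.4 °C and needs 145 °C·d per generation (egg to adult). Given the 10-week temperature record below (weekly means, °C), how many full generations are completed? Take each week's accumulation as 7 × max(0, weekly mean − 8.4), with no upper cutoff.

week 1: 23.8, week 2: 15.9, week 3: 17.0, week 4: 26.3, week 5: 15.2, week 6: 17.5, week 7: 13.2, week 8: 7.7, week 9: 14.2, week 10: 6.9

Weekly DD (7 × max(0, T̄ − 8.4)): 107.8, 52.5, 60.2, 125.3, 47.6, 63.7, 33.6, 0.0, 40.6, 0.0.
Season total = 531.3 DD.
Complete generations = ⌊531.3 / 145⌋ = 3.

3 generations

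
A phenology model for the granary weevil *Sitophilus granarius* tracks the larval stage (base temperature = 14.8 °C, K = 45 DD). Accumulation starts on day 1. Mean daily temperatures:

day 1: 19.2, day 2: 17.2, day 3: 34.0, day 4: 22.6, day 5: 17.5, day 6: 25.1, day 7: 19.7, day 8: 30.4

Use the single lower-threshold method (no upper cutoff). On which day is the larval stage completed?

Daily DD above 14.8 °C: 4.4, 2.4, 19.2, 7.8, 2.7, 10.3, 4.9, 15.6.
Cumulative: 4.4, 6.8, 26.0, 33.8, 36.5, 46.8, 51.7, 67.3.
The total first reaches 45 DD on day 6.

day 6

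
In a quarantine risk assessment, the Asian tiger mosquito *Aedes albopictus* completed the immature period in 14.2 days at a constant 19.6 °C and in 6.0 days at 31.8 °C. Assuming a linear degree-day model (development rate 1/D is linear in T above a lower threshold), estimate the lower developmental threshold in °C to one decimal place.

Under the model K = D·(T − T_b), so D₁·(T₁ − T_b) = D₂·(T₂ − T_b).
14.2·(19.6 − T_b) = 6.0·(31.8 − T_b)
T_b = (14.2·19.6 − 6.0·31.8) / (14.2 − 6.0) = 87.52 / 8.2 = 10.673 °C ≈ 10.7 °C.

10.7 °C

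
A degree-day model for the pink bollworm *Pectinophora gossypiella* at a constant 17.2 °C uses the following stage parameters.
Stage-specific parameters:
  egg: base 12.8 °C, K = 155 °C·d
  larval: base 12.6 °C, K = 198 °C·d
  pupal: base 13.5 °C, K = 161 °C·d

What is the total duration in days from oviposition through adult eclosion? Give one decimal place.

121.8 days

egg: 155 / (17.2 − 12.8) = 155 / 4.4 = 35.227 d.
larval: 198 / (17.2 − 12.6) = 198 / 4.6 = 43.043 d.
pupal: 161 / (17.2 − 13.5) = 161 / 3.7 = 43.514 d.
Sum = 121.784 ≈ 121.8 days.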